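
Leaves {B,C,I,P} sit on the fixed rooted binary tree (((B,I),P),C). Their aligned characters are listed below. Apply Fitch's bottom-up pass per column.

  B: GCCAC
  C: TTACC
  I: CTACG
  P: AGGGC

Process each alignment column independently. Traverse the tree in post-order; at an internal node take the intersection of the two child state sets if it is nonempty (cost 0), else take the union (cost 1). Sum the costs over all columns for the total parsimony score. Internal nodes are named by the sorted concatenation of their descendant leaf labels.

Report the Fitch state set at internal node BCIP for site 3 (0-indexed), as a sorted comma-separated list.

BI@0: {G} ∪ {C} = {C,G} (union, +1)
BIP@0: {C,G} ∪ {A} = {A,C,G} (union, +1)
BCIP@0: {A,C,G} ∪ {T} = {A,C,G,T} (union, +1)
BI@1: {C} ∪ {T} = {C,T} (union, +1)
BIP@1: {C,T} ∪ {G} = {C,G,T} (union, +1)
BCIP@1: {C,G,T} ∩ {T} = {T} (intersection, +0)
BI@2: {C} ∪ {A} = {A,C} (union, +1)
BIP@2: {A,C} ∪ {G} = {A,C,G} (union, +1)
BCIP@2: {A,C,G} ∩ {A} = {A} (intersection, +0)
BI@3: {A} ∪ {C} = {A,C} (union, +1)
BIP@3: {A,C} ∪ {G} = {A,C,G} (union, +1)
BCIP@3: {A,C,G} ∩ {C} = {C} (intersection, +0)
BI@4: {C} ∪ {G} = {C,G} (union, +1)
BIP@4: {C,G} ∩ {C} = {C} (intersection, +0)
BCIP@4: {C} ∩ {C} = {C} (intersection, +0)
per-site changes: [3, 2, 2, 2, 1]; total = 10

C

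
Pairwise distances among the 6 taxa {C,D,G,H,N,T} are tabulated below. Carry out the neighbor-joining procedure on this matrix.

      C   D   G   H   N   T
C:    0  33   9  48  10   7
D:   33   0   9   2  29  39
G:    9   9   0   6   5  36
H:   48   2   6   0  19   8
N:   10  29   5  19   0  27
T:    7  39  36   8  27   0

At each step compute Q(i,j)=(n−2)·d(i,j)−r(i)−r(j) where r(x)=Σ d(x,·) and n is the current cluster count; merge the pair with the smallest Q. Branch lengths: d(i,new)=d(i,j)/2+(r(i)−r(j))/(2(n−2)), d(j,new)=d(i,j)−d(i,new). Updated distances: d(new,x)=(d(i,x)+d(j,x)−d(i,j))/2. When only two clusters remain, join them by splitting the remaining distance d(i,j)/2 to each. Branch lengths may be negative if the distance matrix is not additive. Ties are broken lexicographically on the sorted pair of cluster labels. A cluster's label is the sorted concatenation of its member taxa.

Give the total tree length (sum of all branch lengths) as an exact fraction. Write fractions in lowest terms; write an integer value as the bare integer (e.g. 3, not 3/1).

step 1: merge (C,T) at d=7, Q=-196; branch lengths C→9/4, T→19/4; new cluster CT
  updated: d(CT,D)=65/2, d(CT,G)=19, d(CT,H)=49/2, d(CT,N)=15
step 2: merge (D,H) at d=2, Q=-118; branch lengths D→9/2, H→-5/2; new cluster DH
  updated: d(CT,DH)=55/2, d(DH,G)=13/2, d(DH,N)=23
step 3: merge (CT,N) at d=15, Q=-149/2; branch lengths CT→97/8, N→23/8; new cluster CNT
  updated: d(CNT,DH)=71/4, d(CNT,G)=9/2
step 4: merge (CNT,DH) at d=71/4, Q=-115/4; branch lengths CNT→63/8, DH→79/8; new cluster CDHNT
  updated: d(CDHNT,G)=-27/8
step 5: merge (CDHNT,G) at d=-27/8; branch lengths CDHNT→-27/16, G→-27/16; new cluster CDGHNT
final tree: ((((C:9/4,T:19/4):97/8,N:23/8):63/8,(D:9/2,H:-5/2):79/8):-27/16,G:-27/16)
total length: 307/8

307/8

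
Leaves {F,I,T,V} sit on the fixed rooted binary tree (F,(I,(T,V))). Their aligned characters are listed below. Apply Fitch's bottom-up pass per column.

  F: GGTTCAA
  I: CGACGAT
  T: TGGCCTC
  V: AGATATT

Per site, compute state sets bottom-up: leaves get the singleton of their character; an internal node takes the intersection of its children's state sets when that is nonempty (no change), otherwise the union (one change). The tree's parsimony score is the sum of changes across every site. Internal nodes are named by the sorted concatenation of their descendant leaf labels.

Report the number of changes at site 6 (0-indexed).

2

[col 0] TV: children T:{T}, V:{A} ∪→ {A,T}; cost 1
[col 0] ITV: children I:{C}, TV:{A,T} ∪→ {A,C,T}; cost 1
[col 0] FITV: children F:{G}, ITV:{A,C,T} ∪→ {A,C,G,T}; cost 1
[col 1] TV: children T:{G}, V:{G} ∩→ {G}; cost 0
[col 1] ITV: children I:{G}, TV:{G} ∩→ {G}; cost 0
[col 1] FITV: children F:{G}, ITV:{G} ∩→ {G}; cost 0
[col 2] TV: children T:{G}, V:{A} ∪→ {A,G}; cost 1
[col 2] ITV: children I:{A}, TV:{A,G} ∩→ {A}; cost 0
[col 2] FITV: children F:{T}, ITV:{A} ∪→ {A,T}; cost 1
[col 3] TV: children T:{C}, V:{T} ∪→ {C,T}; cost 1
[col 3] ITV: children I:{C}, TV:{C,T} ∩→ {C}; cost 0
[col 3] FITV: children F:{T}, ITV:{C} ∪→ {C,T}; cost 1
[col 4] TV: children T:{C}, V:{A} ∪→ {A,C}; cost 1
[col 4] ITV: children I:{G}, TV:{A,C} ∪→ {A,C,G}; cost 1
[col 4] FITV: children F:{C}, ITV:{A,C,G} ∩→ {C}; cost 0
[col 5] TV: children T:{T}, V:{T} ∩→ {T}; cost 0
[col 5] ITV: children I:{A}, TV:{T} ∪→ {A,T}; cost 1
[col 5] FITV: children F:{A}, ITV:{A,T} ∩→ {A}; cost 0
[col 6] TV: children T:{C}, V:{T} ∪→ {C,T}; cost 1
[col 6] ITV: children I:{T}, TV:{C,T} ∩→ {T}; cost 0
[col 6] FITV: children F:{A}, ITV:{T} ∪→ {A,T}; cost 1
per-site changes: [3, 0, 2, 2, 2, 1, 2]; total = 12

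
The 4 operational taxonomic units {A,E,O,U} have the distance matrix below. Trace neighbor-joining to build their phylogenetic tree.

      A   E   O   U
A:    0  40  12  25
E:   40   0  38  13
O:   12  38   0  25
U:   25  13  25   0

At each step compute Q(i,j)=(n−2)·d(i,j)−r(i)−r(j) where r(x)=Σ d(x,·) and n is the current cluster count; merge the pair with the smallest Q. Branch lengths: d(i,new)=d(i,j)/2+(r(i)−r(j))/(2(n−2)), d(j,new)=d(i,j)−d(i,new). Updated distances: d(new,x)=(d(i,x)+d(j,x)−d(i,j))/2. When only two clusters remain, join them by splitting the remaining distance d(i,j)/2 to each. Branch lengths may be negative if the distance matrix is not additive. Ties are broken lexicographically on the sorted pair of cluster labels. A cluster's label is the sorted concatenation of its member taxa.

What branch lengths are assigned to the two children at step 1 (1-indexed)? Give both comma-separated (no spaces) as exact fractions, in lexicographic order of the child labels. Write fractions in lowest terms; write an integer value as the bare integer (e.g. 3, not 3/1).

13/2,11/2

1. join A+O (d=12, Q=-128) ⇒ AO; edges |A|=13/2, |O|=11/2
  updated: d(AO,E)=33, d(AO,U)=19
2. join AO+E (d=33, Q=-65) ⇒ AEO; edges |AO|=39/2, |E|=27/2
  updated: d(AEO,U)=-1/2
3. join AEO+U (d=-1/2) ⇒ AEOU; edges |AEO|=-1/4, |U|=-1/4
final tree: (((A:13/2,O:11/2):39/2,E:27/2):-1/4,U:-1/4)
total length: 89/2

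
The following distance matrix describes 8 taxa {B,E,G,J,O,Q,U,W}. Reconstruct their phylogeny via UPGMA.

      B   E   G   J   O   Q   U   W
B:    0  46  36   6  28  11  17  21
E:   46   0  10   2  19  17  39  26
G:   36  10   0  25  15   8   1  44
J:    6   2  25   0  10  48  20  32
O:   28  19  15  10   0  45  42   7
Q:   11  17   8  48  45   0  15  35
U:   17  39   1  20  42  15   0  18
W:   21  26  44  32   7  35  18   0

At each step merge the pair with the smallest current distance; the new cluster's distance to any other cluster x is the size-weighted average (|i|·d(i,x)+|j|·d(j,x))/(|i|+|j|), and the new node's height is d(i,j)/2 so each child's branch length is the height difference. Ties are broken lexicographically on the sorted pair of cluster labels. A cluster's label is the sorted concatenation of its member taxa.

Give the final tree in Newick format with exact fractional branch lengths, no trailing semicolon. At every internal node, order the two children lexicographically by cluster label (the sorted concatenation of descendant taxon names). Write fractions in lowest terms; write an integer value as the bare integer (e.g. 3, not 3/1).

iteration 1: select G,U (d=1); attach at lengths (1/2, 1/2); label the merged cluster GU
  updated: d(B,GU)=53/2, d(E,GU)=49/2, d(GU,J)=45/2, d(GU,O)=57/2, d(GU,Q)=23/2, d(GU,W)=31
iteration 2: select E,J (d=2); attach at lengths (1, 1); label the merged cluster EJ
  updated: d(B,EJ)=26, d(EJ,GU)=47/2, d(EJ,O)=29/2, d(EJ,Q)=65/2, d(EJ,W)=29
iteration 3: select O,W (d=7); attach at lengths (7/2, 7/2); label the merged cluster OW
  updated: d(B,OW)=49/2, d(EJ,OW)=87/4, d(GU,OW)=119/4, d(OW,Q)=40
iteration 4: select B,Q (d=11); attach at lengths (11/2, 11/2); label the merged cluster BQ
  updated: d(BQ,EJ)=117/4, d(BQ,GU)=19, d(BQ,OW)=129/4
iteration 5: select BQ,GU (d=19); attach at lengths (4, 9); label the merged cluster BGQU
  updated: d(BGQU,EJ)=211/8, d(BGQU,OW)=31
iteration 6: select EJ,OW (d=87/4); attach at lengths (79/8, 59/8); label the merged cluster EJOW
  updated: d(BGQU,EJOW)=459/16
iteration 7: select BGQU,EJOW (d=459/16); attach at lengths (155/32, 111/32); label the merged cluster BEGJOQUW
final tree: (((B:11/2,Q:11/2):4,(G:1/2,U:1/2):9):155/32,((E:1,J:1):79/8,(O:7/2,W:7/2):59/8):111/32)
total length: 953/16

(((B:11/2,Q:11/2):4,(G:1/2,U:1/2):9):155/32,((E:1,J:1):79/8,(O:7/2,W:7/2):59/8):111/32)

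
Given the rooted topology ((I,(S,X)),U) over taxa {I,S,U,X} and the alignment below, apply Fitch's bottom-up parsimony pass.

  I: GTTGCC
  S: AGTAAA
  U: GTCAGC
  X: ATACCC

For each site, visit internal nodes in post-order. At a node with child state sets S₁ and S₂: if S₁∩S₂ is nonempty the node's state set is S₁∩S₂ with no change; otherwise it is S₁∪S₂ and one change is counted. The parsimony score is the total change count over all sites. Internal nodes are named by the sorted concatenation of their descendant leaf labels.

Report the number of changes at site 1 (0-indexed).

1

site 0, node SX: S={A} ∩ X={A} → {A} (+0)
site 0, node ISX: I={G} ∪ SX={A} → {A,G} (+1)
site 0, node ISUX: ISX={A,G} ∩ U={G} → {G} (+0)
site 1, node SX: S={G} ∪ X={T} → {G,T} (+1)
site 1, node ISX: I={T} ∩ SX={G,T} → {T} (+0)
site 1, node ISUX: ISX={T} ∩ U={T} → {T} (+0)
site 2, node SX: S={T} ∪ X={A} → {A,T} (+1)
site 2, node ISX: I={T} ∩ SX={A,T} → {T} (+0)
site 2, node ISUX: ISX={T} ∪ U={C} → {C,T} (+1)
site 3, node SX: S={A} ∪ X={C} → {A,C} (+1)
site 3, node ISX: I={G} ∪ SX={A,C} → {A,C,G} (+1)
site 3, node ISUX: ISX={A,C,G} ∩ U={A} → {A} (+0)
site 4, node SX: S={A} ∪ X={C} → {A,C} (+1)
site 4, node ISX: I={C} ∩ SX={A,C} → {C} (+0)
site 4, node ISUX: ISX={C} ∪ U={G} → {C,G} (+1)
site 5, node SX: S={A} ∪ X={C} → {A,C} (+1)
site 5, node ISX: I={C} ∩ SX={A,C} → {C} (+0)
site 5, node ISUX: ISX={C} ∩ U={C} → {C} (+0)
per-site changes: [1, 1, 2, 2, 2, 1]; total = 9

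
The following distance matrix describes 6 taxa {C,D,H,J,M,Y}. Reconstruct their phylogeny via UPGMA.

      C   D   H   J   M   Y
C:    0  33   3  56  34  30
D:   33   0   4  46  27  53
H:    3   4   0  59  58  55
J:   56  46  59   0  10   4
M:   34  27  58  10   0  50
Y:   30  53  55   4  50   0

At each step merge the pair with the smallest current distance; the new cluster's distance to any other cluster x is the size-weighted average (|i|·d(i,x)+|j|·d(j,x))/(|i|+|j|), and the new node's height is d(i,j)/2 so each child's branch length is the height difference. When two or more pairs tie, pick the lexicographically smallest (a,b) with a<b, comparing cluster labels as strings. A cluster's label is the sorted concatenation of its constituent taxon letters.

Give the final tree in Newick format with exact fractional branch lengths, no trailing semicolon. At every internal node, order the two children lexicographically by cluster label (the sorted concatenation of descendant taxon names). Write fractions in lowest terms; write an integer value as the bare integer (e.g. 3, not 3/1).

1. join C+H (d=3) ⇒ CH; edges |C|=3/2, |H|=3/2
  updated: d(CH,D)=37/2, d(CH,J)=115/2, d(CH,M)=46, d(CH,Y)=85/2
2. join J+Y (d=4) ⇒ JY; edges |J|=2, |Y|=2
  updated: d(CH,JY)=50, d(D,JY)=99/2, d(JY,M)=30
3. join CH+D (d=37/2) ⇒ CDH; edges |CH|=31/4, |D|=37/4
  updated: d(CDH,JY)=299/6, d(CDH,M)=119/3
4. join JY+M (d=30) ⇒ JMY; edges |JY|=13, |M|=15
  updated: d(CDH,JMY)=418/9
5. join CDH+JMY (d=418/9) ⇒ CDHJMY; edges |CDH|=503/36, |JMY|=74/9
final tree: (((C:3/2,H:3/2):31/4,D:37/4):503/36,((J:2,Y:2):13,M:15):74/9)
total length: 2671/36

(((C:3/2,H:3/2):31/4,D:37/4):503/36,((J:2,Y:2):13,M:15):74/9)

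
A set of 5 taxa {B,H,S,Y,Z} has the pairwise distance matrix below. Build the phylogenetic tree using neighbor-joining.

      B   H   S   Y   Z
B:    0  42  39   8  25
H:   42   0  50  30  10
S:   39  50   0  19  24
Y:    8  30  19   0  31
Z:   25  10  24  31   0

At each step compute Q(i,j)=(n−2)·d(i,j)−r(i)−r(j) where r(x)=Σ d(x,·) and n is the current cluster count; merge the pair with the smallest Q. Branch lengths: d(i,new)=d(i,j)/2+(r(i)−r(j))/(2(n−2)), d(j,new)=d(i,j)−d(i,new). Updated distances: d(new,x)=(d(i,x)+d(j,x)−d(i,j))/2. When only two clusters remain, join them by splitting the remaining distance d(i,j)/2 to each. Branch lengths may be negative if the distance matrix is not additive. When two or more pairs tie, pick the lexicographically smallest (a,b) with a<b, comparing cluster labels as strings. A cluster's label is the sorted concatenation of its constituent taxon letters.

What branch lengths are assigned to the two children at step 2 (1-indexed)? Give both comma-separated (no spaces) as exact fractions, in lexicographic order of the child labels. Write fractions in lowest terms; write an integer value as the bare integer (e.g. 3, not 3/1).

step 1: merge (H,Z) at d=10, Q=-192; branch lengths H→12, Z→-2; new cluster HZ
  updated: d(B,HZ)=57/2, d(HZ,S)=32, d(HZ,Y)=51/2
step 2: merge (B,Y) at d=8, Q=-112; branch lengths B→39/4, Y→-7/4; new cluster BY
  updated: d(BY,HZ)=23, d(BY,S)=25
step 3: merge (BY,HZ) at d=23, Q=-80; branch lengths BY→8, HZ→15; new cluster BHYZ
  updated: d(BHYZ,S)=17
step 4: merge (BHYZ,S) at d=17; branch lengths BHYZ→17/2, S→17/2; new cluster BHSYZ
final tree: (((B:39/4,Y:-7/4):8,(H:12,Z:-2):15):17/2,S:17/2)
total length: 58

39/4,-7/4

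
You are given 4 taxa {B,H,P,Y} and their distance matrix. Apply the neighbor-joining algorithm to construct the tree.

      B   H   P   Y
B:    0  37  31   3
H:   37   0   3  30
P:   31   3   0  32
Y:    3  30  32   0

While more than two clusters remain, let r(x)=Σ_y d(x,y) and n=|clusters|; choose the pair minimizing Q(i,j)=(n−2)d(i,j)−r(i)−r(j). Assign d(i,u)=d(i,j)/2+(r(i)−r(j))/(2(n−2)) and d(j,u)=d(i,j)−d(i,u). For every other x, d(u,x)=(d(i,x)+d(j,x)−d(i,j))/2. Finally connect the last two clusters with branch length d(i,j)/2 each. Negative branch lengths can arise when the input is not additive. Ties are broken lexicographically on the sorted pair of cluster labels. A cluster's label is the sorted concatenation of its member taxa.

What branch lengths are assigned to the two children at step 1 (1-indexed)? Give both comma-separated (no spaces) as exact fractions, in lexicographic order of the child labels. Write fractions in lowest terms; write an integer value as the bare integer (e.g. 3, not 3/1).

1. join B+Y (d=3, Q=-130) ⇒ BY; edges |B|=3, |Y|=0
  updated: d(BY,H)=32, d(BY,P)=30
2. join BY+H (d=32, Q=-65) ⇒ BHY; edges |BY|=59/2, |H|=5/2
  updated: d(BHY,P)=1/2
3. join BHY+P (d=1/2) ⇒ BHPY; edges |BHY|=1/4, |P|=1/4
final tree: (((B:3,Y:0):59/2,H:5/2):1/4,P:1/4)
total length: 71/2

3,0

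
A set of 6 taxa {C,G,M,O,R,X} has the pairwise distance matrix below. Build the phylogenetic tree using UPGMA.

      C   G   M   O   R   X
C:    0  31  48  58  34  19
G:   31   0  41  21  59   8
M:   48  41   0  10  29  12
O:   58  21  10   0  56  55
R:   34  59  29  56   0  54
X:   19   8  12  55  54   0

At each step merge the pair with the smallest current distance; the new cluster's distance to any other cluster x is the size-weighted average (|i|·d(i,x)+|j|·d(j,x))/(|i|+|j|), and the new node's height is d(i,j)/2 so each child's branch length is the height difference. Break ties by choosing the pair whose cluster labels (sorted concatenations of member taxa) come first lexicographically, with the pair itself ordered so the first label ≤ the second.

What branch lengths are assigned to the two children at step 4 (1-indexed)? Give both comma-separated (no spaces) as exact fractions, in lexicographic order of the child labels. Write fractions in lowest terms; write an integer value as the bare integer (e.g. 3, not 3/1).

85/12,175/12

iteration 1: select G,X (d=8); attach at lengths (4, 4); label the merged cluster GX
  updated: d(C,GX)=25, d(GX,M)=53/2, d(GX,O)=38, d(GX,R)=113/2
iteration 2: select M,O (d=10); attach at lengths (5, 5); label the merged cluster MO
  updated: d(C,MO)=53, d(GX,MO)=129/4, d(MO,R)=85/2
iteration 3: select C,GX (d=25); attach at lengths (25/2, 17/2); label the merged cluster CGX
  updated: d(CGX,MO)=235/6, d(CGX,R)=49
iteration 4: select CGX,MO (d=235/6); attach at lengths (85/12, 175/12); label the merged cluster CGMOX
  updated: d(CGMOX,R)=232/5
iteration 5: select CGMOX,R (d=232/5); attach at lengths (217/60, 116/5); label the merged cluster CGMORX
final tree: (((C:25/2,(G:4,X:4):17/2):85/12,(M:5,O:5):175/12):217/60,R:116/5)
total length: 5249/60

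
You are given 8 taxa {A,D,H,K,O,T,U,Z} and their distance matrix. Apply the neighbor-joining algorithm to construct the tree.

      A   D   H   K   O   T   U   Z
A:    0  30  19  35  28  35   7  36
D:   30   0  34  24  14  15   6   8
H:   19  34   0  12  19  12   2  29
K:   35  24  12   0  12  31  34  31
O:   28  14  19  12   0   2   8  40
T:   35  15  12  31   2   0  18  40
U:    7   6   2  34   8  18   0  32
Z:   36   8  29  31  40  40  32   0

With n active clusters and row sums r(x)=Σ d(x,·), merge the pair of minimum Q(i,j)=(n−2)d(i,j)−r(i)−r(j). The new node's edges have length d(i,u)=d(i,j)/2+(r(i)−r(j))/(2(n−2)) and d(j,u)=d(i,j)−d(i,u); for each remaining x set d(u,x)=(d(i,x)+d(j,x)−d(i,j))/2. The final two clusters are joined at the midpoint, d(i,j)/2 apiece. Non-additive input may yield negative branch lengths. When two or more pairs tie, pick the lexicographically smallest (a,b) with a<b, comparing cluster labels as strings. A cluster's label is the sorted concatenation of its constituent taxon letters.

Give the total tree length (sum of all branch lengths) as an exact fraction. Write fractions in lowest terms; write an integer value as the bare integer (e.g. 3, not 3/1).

1. join D+Z (d=8, Q=-299) ⇒ DZ; edges |D|=-37/12, |Z|=133/12
  updated: d(A,DZ)=29, d(DZ,H)=55/2, d(DZ,K)=47/2, d(DZ,O)=23, d(DZ,T)=47/2, d(DZ,U)=15
2. join O+T (d=2, Q=-407/2) ⇒ OT; edges |O|=-39/20, |T|=79/20
  updated: d(A,OT)=61/2, d(DZ,OT)=89/4, d(H,OT)=29/2, d(K,OT)=41/2, d(OT,U)=12
3. join A+U (d=7, Q=-325/2) ⇒ AU; edges |A|=157/16, |U|=-45/16
  updated: d(AU,DZ)=37/2, d(AU,H)=7, d(AU,K)=31, d(AU,OT)=71/4
4. join AU+H (d=7, Q=-457/4) ⇒ AHU; edges |AU|=137/24, |H|=31/24
  updated: d(AHU,DZ)=39/2, d(AHU,K)=18, d(AHU,OT)=101/8
5. join AHU+OT (d=101/8, Q=-321/4) ⇒ AHOTU; edges |AHU|=5, |OT|=61/8
  updated: d(AHOTU,DZ)=233/16, d(AHOTU,K)=207/16
6. join AHOTU+DZ (d=233/16, Q=-51) ⇒ ADHOTUZ; edges |AHOTU|=2, |DZ|=201/16
  updated: d(ADHOTUZ,K)=175/16
7. join ADHOTUZ+K (d=175/16) ⇒ ADHKOTUZ; edges |ADHOTUZ|=175/32, |K|=175/32
final tree: (((((A:157/16,U:-45/16):137/24,H:31/24):5,(O:-39/20,T:79/20):61/8):2,(D:-37/12,Z:133/12):201/16):175/32,K:175/32)
total length: 497/8

497/8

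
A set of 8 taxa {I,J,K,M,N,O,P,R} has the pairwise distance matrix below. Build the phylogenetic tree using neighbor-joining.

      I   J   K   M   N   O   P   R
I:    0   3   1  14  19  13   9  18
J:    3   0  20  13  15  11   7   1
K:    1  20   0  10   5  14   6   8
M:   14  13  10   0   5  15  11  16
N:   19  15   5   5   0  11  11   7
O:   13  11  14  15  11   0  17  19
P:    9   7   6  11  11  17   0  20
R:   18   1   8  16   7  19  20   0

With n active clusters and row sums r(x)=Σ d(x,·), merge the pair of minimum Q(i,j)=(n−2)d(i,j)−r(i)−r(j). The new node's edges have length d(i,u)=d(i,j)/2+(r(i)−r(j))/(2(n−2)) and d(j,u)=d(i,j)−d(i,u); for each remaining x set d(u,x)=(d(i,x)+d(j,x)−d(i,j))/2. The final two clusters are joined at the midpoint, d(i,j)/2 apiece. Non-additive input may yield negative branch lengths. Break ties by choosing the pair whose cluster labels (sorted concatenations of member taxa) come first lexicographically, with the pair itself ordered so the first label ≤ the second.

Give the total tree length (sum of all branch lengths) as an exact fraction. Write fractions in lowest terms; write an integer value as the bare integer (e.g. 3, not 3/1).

541/16

iteration 1: select J,R (d=1, Q=-153); attach at lengths (-13/12, 25/12); label the merged cluster JR
  updated: d(I,JR)=10, d(JR,K)=27/2, d(JR,M)=14, d(JR,N)=21/2, d(JR,O)=29/2, d(JR,P)=13
iteration 2: select I,K (d=1, Q=-221/2); attach at lengths (43/20, -23/20); label the merged cluster IK
  updated: d(IK,JR)=45/4, d(IK,M)=23/2, d(IK,N)=23/2, d(IK,O)=13, d(IK,P)=7
iteration 3: select M,N (d=5, Q=-171/2); attach at lengths (55/16, 25/16); label the merged cluster MN
  updated: d(IK,MN)=9, d(JR,MN)=39/4, d(MN,O)=21/2, d(MN,P)=17/2
iteration 4: select IK,P (d=7, Q=-259/4); attach at lengths (21/8, 35/8); label the merged cluster IKP
  updated: d(IKP,JR)=69/8, d(IKP,MN)=21/4, d(IKP,O)=23/2
iteration 5: select IKP,JR (d=69/8, Q=-41); attach at lengths (39/16, 99/16); label the merged cluster IJKPR
  updated: d(IJKPR,MN)=51/16, d(IJKPR,O)=139/16
iteration 6: select IJKPR,MN (d=51/16, Q=-179/8); attach at lengths (11/16, 5/2); label the merged cluster IJKMNPR
  updated: d(IJKMNPR,O)=8
iteration 7: select IJKMNPR,O (d=8); attach at lengths (4, 4); label the merged cluster IJKMNOPR
final tree: (((((I:43/20,K:-23/20):21/8,P:35/8):39/16,(J:-13/12,R:25/12):99/16):11/16,(M:55/16,N:25/16):5/2):4,O:4)
total length: 541/16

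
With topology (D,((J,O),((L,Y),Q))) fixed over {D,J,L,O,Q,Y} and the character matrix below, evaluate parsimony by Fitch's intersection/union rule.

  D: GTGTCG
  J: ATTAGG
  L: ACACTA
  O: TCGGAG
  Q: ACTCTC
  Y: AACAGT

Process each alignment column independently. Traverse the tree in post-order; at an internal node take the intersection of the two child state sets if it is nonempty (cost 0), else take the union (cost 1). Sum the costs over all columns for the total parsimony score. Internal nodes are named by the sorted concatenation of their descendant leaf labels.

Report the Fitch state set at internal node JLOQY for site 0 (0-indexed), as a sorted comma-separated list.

[col 0] JO: children J:{A}, O:{T} ∪→ {A,T}; cost 1
[col 0] LY: children L:{A}, Y:{A} ∩→ {A}; cost 0
[col 0] LQY: children LY:{A}, Q:{A} ∩→ {A}; cost 0
[col 0] JLOQY: children JO:{A,T}, LQY:{A} ∩→ {A}; cost 0
[col 0] DJLOQY: children D:{G}, JLOQY:{A} ∪→ {A,G}; cost 1
[col 1] JO: children J:{T}, O:{C} ∪→ {C,T}; cost 1
[col 1] LY: children L:{C}, Y:{A} ∪→ {A,C}; cost 1
[col 1] LQY: children LY:{A,C}, Q:{C} ∩→ {C}; cost 0
[col 1] JLOQY: children JO:{C,T}, LQY:{C} ∩→ {C}; cost 0
[col 1] DJLOQY: children D:{T}, JLOQY:{C} ∪→ {C,T}; cost 1
[col 2] JO: children J:{T}, O:{G} ∪→ {G,T}; cost 1
[col 2] LY: children L:{A}, Y:{C} ∪→ {A,C}; cost 1
[col 2] LQY: children LY:{A,C}, Q:{T} ∪→ {A,C,T}; cost 1
[col 2] JLOQY: children JO:{G,T}, LQY:{A,C,T} ∩→ {T}; cost 0
[col 2] DJLOQY: children D:{G}, JLOQY:{T} ∪→ {G,T}; cost 1
[col 3] JO: children J:{A}, O:{G} ∪→ {A,G}; cost 1
[col 3] LY: children L:{C}, Y:{A} ∪→ {A,C}; cost 1
[col 3] LQY: children LY:{A,C}, Q:{C} ∩→ {C}; cost 0
[col 3] JLOQY: children JO:{A,G}, LQY:{C} ∪→ {A,C,G}; cost 1
[col 3] DJLOQY: children D:{T}, JLOQY:{A,C,G} ∪→ {A,C,G,T}; cost 1
[col 4] JO: children J:{G}, O:{A} ∪→ {A,G}; cost 1
[col 4] LY: children L:{T}, Y:{G} ∪→ {G,T}; cost 1
[col 4] LQY: children LY:{G,T}, Q:{T} ∩→ {T}; cost 0
[col 4] JLOQY: children JO:{A,G}, LQY:{T} ∪→ {A,G,T}; cost 1
[col 4] DJLOQY: children D:{C}, JLOQY:{A,G,T} ∪→ {A,C,G,T}; cost 1
[col 5] JO: children J:{G}, O:{G} ∩→ {G}; cost 0
[col 5] LY: children L:{A}, Y:{T} ∪→ {A,T}; cost 1
[col 5] LQY: children LY:{A,T}, Q:{C} ∪→ {A,C,T}; cost 1
[col 5] JLOQY: children JO:{G}, LQY:{A,C,T} ∪→ {A,C,G,T}; cost 1
[col 5] DJLOQY: children D:{G}, JLOQY:{A,C,G,T} ∩→ {G}; cost 0
per-site changes: [2, 3, 4, 4, 4, 3]; total = 20

A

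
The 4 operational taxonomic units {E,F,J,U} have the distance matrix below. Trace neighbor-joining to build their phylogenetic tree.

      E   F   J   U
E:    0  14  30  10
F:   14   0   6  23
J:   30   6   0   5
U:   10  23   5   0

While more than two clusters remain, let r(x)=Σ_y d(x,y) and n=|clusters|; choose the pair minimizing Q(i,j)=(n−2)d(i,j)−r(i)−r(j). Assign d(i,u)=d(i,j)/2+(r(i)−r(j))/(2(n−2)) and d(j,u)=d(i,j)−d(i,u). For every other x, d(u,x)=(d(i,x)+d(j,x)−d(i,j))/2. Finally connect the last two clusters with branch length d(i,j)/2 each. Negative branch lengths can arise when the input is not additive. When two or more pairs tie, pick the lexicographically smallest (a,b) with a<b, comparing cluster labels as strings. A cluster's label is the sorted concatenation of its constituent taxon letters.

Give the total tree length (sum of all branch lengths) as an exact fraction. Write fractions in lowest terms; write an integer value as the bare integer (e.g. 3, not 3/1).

26

step 1: merge (E,U) at d=10, Q=-72; branch lengths E→9, U→1; new cluster EU
  updated: d(EU,F)=27/2, d(EU,J)=25/2
step 2: merge (EU,F) at d=27/2, Q=-32; branch lengths EU→10, F→7/2; new cluster EFU
  updated: d(EFU,J)=5/2
step 3: merge (EFU,J) at d=5/2; branch lengths EFU→5/4, J→5/4; new cluster EFJU
final tree: (((E:9,U:1):10,F:7/2):5/4,J:5/4)
total length: 26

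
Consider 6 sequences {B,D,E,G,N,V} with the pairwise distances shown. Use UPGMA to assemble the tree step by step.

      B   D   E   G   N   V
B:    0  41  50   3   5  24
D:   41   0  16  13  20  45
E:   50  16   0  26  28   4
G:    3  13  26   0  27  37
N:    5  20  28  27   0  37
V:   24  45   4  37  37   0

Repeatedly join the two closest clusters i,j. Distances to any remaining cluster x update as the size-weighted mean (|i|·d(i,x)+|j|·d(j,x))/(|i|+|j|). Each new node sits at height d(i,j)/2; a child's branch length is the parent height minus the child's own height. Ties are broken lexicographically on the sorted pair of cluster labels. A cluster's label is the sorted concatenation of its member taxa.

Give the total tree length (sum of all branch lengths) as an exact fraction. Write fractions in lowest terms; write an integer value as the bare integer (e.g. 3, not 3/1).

1361/24

iteration 1: select B,G (d=3); attach at lengths (3/2, 3/2); label the merged cluster BG
  updated: d(BG,D)=27, d(BG,E)=38, d(BG,N)=16, d(BG,V)=61/2
iteration 2: select E,V (d=4); attach at lengths (2, 2); label the merged cluster EV
  updated: d(BG,EV)=137/4, d(D,EV)=61/2, d(EV,N)=65/2
iteration 3: select BG,N (d=16); attach at lengths (13/2, 8); label the merged cluster BGN
  updated: d(BGN,D)=74/3, d(BGN,EV)=101/3
iteration 4: select BGN,D (d=74/3); attach at lengths (13/3, 37/3); label the merged cluster BDGN
  updated: d(BDGN,EV)=263/8
iteration 5: select BDGN,EV (d=263/8); attach at lengths (197/48, 231/16); label the merged cluster BDEGNV
final tree: ((((B:3/2,G:3/2):13/2,N:8):13/3,D:37/3):197/48,(E:2,V:2):231/16)
total length: 1361/24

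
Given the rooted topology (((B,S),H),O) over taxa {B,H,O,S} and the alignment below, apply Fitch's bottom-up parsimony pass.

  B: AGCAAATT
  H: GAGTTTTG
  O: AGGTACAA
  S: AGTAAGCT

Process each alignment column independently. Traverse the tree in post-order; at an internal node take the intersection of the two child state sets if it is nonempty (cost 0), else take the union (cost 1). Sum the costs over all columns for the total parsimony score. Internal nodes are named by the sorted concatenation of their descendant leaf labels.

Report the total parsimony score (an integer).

[col 0] BS: children B:{A}, S:{A} ∩→ {A}; cost 0
[col 0] BHS: children BS:{A}, H:{G} ∪→ {A,G}; cost 1
[col 0] BHOS: children BHS:{A,G}, O:{A} ∩→ {A}; cost 0
[col 1] BS: children B:{G}, S:{G} ∩→ {G}; cost 0
[col 1] BHS: children BS:{G}, H:{A} ∪→ {A,G}; cost 1
[col 1] BHOS: children BHS:{A,G}, O:{G} ∩→ {G}; cost 0
[col 2] BS: children B:{C}, S:{T} ∪→ {C,T}; cost 1
[col 2] BHS: children BS:{C,T}, H:{G} ∪→ {C,G,T}; cost 1
[col 2] BHOS: children BHS:{C,G,T}, O:{G} ∩→ {G}; cost 0
[col 3] BS: children B:{A}, S:{A} ∩→ {A}; cost 0
[col 3] BHS: children BS:{A}, H:{T} ∪→ {A,T}; cost 1
[col 3] BHOS: children BHS:{A,T}, O:{T} ∩→ {T}; cost 0
[col 4] BS: children B:{A}, S:{A} ∩→ {A}; cost 0
[col 4] BHS: children BS:{A}, H:{T} ∪→ {A,T}; cost 1
[col 4] BHOS: children BHS:{A,T}, O:{A} ∩→ {A}; cost 0
[col 5] BS: children B:{A}, S:{G} ∪→ {A,G}; cost 1
[col 5] BHS: children BS:{A,G}, H:{T} ∪→ {A,G,T}; cost 1
[col 5] BHOS: children BHS:{A,G,T}, O:{C} ∪→ {A,C,G,T}; cost 1
[col 6] BS: children B:{T}, S:{C} ∪→ {C,T}; cost 1
[col 6] BHS: children BS:{C,T}, H:{T} ∩→ {T}; cost 0
[col 6] BHOS: children BHS:{T}, O:{A} ∪→ {A,T}; cost 1
[col 7] BS: children B:{T}, S:{T} ∩→ {T}; cost 0
[col 7] BHS: children BS:{T}, H:{G} ∪→ {G,T}; cost 1
[col 7] BHOS: children BHS:{G,T}, O:{A} ∪→ {A,G,T}; cost 1
per-site changes: [1, 1, 2, 1, 1, 3, 2, 2]; total = 13

13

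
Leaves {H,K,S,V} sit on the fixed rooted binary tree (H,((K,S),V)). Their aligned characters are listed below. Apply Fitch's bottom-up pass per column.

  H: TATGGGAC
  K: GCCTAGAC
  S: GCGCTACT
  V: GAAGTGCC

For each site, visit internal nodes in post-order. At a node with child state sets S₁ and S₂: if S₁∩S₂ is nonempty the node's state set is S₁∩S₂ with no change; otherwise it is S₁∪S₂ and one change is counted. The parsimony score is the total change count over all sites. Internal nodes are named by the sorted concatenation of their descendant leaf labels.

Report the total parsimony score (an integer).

site 0, node KS: K={G} ∩ S={G} → {G} (+0)
site 0, node KSV: KS={G} ∩ V={G} → {G} (+0)
site 0, node HKSV: H={T} ∪ KSV={G} → {G,T} (+1)
site 1, node KS: K={C} ∩ S={C} → {C} (+0)
site 1, node KSV: KS={C} ∪ V={A} → {A,C} (+1)
site 1, node HKSV: H={A} ∩ KSV={A,C} → {A} (+0)
site 2, node KS: K={C} ∪ S={G} → {C,G} (+1)
site 2, node KSV: KS={C,G} ∪ V={A} → {A,C,G} (+1)
site 2, node HKSV: H={T} ∪ KSV={A,C,G} → {A,C,G,T} (+1)
site 3, node KS: K={T} ∪ S={C} → {C,T} (+1)
site 3, node KSV: KS={C,T} ∪ V={G} → {C,G,T} (+1)
site 3, node HKSV: H={G} ∩ KSV={C,G,T} → {G} (+0)
site 4, node KS: K={A} ∪ S={T} → {A,T} (+1)
site 4, node KSV: KS={A,T} ∩ V={T} → {T} (+0)
site 4, node HKSV: H={G} ∪ KSV={T} → {G,T} (+1)
site 5, node KS: K={G} ∪ S={A} → {A,G} (+1)
site 5, node KSV: KS={A,G} ∩ V={G} → {G} (+0)
site 5, node HKSV: H={G} ∩ KSV={G} → {G} (+0)
site 6, node KS: K={A} ∪ S={C} → {A,C} (+1)
site 6, node KSV: KS={A,C} ∩ V={C} → {C} (+0)
site 6, node HKSV: H={A} ∪ KSV={C} → {A,C} (+1)
site 7, node KS: K={C} ∪ S={T} → {C,T} (+1)
site 7, node KSV: KS={C,T} ∩ V={C} → {C} (+0)
site 7, node HKSV: H={C} ∩ KSV={C} → {C} (+0)
per-site changes: [1, 1, 3, 2, 2, 1, 2, 1]; total = 13

13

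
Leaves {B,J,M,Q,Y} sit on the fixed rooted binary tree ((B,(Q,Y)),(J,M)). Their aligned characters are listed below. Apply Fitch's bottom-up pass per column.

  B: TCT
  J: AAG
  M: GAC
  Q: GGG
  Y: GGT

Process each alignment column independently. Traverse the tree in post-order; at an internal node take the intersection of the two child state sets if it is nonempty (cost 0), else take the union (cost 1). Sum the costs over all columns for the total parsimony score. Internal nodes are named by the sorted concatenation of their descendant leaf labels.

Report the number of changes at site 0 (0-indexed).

[col 0] QY: children Q:{G}, Y:{G} ∩→ {G}; cost 0
[col 0] BQY: children B:{T}, QY:{G} ∪→ {G,T}; cost 1
[col 0] JM: children J:{A}, M:{G} ∪→ {A,G}; cost 1
[col 0] BJMQY: children BQY:{G,T}, JM:{A,G} ∩→ {G}; cost 0
[col 1] QY: children Q:{G}, Y:{G} ∩→ {G}; cost 0
[col 1] BQY: children B:{C}, QY:{G} ∪→ {C,G}; cost 1
[col 1] JM: children J:{A}, M:{A} ∩→ {A}; cost 0
[col 1] BJMQY: children BQY:{C,G}, JM:{A} ∪→ {A,C,G}; cost 1
[col 2] QY: children Q:{G}, Y:{T} ∪→ {G,T}; cost 1
[col 2] BQY: children B:{T}, QY:{G,T} ∩→ {T}; cost 0
[col 2] JM: children J:{G}, M:{C} ∪→ {C,G}; cost 1
[col 2] BJMQY: children BQY:{T}, JM:{C,G} ∪→ {C,G,T}; cost 1
per-site changes: [2, 2, 3]; total = 7

2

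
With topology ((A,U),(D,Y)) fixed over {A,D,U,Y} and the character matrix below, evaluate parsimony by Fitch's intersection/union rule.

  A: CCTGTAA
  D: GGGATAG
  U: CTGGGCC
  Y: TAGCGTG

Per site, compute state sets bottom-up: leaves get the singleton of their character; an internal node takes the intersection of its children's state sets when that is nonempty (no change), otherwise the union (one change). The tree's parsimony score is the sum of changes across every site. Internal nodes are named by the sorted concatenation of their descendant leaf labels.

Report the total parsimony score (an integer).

AU@0: {C} ∩ {C} = {C} (intersection, +0)
DY@0: {G} ∪ {T} = {G,T} (union, +1)
ADUY@0: {C} ∪ {G,T} = {C,G,T} (union, +1)
AU@1: {C} ∪ {T} = {C,T} (union, +1)
DY@1: {G} ∪ {A} = {A,G} (union, +1)
ADUY@1: {C,T} ∪ {A,G} = {A,C,G,T} (union, +1)
AU@2: {T} ∪ {G} = {G,T} (union, +1)
DY@2: {G} ∩ {G} = {G} (intersection, +0)
ADUY@2: {G,T} ∩ {G} = {G} (intersection, +0)
AU@3: {G} ∩ {G} = {G} (intersection, +0)
DY@3: {A} ∪ {C} = {A,C} (union, +1)
ADUY@3: {G} ∪ {A,C} = {A,C,G} (union, +1)
AU@4: {T} ∪ {G} = {G,T} (union, +1)
DY@4: {T} ∪ {G} = {G,T} (union, +1)
ADUY@4: {G,T} ∩ {G,T} = {G,T} (intersection, +0)
AU@5: {A} ∪ {C} = {A,C} (union, +1)
DY@5: {A} ∪ {T} = {A,T} (union, +1)
ADUY@5: {A,C} ∩ {A,T} = {A} (intersection, +0)
AU@6: {A} ∪ {C} = {A,C} (union, +1)
DY@6: {G} ∩ {G} = {G} (intersection, +0)
ADUY@6: {A,C} ∪ {G} = {A,C,G} (union, +1)
per-site changes: [2, 3, 1, 2, 2, 2, 2]; total = 14

14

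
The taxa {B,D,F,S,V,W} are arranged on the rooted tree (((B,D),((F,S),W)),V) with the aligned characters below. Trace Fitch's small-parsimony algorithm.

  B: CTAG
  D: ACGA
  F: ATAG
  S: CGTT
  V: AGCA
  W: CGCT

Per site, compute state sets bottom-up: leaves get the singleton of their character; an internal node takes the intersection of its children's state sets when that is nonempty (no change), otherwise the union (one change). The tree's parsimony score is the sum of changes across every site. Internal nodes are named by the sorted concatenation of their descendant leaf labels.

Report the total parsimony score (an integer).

13

[col 0] BD: children B:{C}, D:{A} ∪→ {A,C}; cost 1
[col 0] FS: children F:{A}, S:{C} ∪→ {A,C}; cost 1
[col 0] FSW: children FS:{A,C}, W:{C} ∩→ {C}; cost 0
[col 0] BDFSW: children BD:{A,C}, FSW:{C} ∩→ {C}; cost 0
[col 0] BDFSVW: children BDFSW:{C}, V:{A} ∪→ {A,C}; cost 1
[col 1] BD: children B:{T}, D:{C} ∪→ {C,T}; cost 1
[col 1] FS: children F:{T}, S:{G} ∪→ {G,T}; cost 1
[col 1] FSW: children FS:{G,T}, W:{G} ∩→ {G}; cost 0
[col 1] BDFSW: children BD:{C,T}, FSW:{G} ∪→ {C,G,T}; cost 1
[col 1] BDFSVW: children BDFSW:{C,G,T}, V:{G} ∩→ {G}; cost 0
[col 2] BD: children B:{A}, D:{G} ∪→ {A,G}; cost 1
[col 2] FS: children F:{A}, S:{T} ∪→ {A,T}; cost 1
[col 2] FSW: children FS:{A,T}, W:{C} ∪→ {A,C,T}; cost 1
[col 2] BDFSW: children BD:{A,G}, FSW:{A,C,T} ∩→ {A}; cost 0
[col 2] BDFSVW: children BDFSW:{A}, V:{C} ∪→ {A,C}; cost 1
[col 3] BD: children B:{G}, D:{A} ∪→ {A,G}; cost 1
[col 3] FS: children F:{G}, S:{T} ∪→ {G,T}; cost 1
[col 3] FSW: children FS:{G,T}, W:{T} ∩→ {T}; cost 0
[col 3] BDFSW: children BD:{A,G}, FSW:{T} ∪→ {A,G,T}; cost 1
[col 3] BDFSVW: children BDFSW:{A,G,T}, V:{A} ∩→ {A}; cost 0
per-site changes: [3, 3, 4, 3]; total = 13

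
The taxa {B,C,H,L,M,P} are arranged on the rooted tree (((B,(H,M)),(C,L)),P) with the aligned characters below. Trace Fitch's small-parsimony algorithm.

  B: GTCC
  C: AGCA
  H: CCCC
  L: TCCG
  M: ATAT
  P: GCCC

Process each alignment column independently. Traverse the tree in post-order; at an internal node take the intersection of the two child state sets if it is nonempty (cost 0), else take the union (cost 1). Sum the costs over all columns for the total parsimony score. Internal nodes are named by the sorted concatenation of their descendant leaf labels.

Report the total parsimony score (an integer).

[col 0] HM: children H:{C}, M:{A} ∪→ {A,C}; cost 1
[col 0] BHM: children B:{G}, HM:{A,C} ∪→ {A,C,G}; cost 1
[col 0] CL: children C:{A}, L:{T} ∪→ {A,T}; cost 1
[col 0] BCHLM: children BHM:{A,C,G}, CL:{A,T} ∩→ {A}; cost 0
[col 0] BCHLMP: children BCHLM:{A}, P:{G} ∪→ {A,G}; cost 1
[col 1] HM: children H:{C}, M:{T} ∪→ {C,T}; cost 1
[col 1] BHM: children B:{T}, HM:{C,T} ∩→ {T}; cost 0
[col 1] CL: children C:{G}, L:{C} ∪→ {C,G}; cost 1
[col 1] BCHLM: children BHM:{T}, CL:{C,G} ∪→ {C,G,T}; cost 1
[col 1] BCHLMP: children BCHLM:{C,G,T}, P:{C} ∩→ {C}; cost 0
[col 2] HM: children H:{C}, M:{A} ∪→ {A,C}; cost 1
[col 2] BHM: children B:{C}, HM:{A,C} ∩→ {C}; cost 0
[col 2] CL: children C:{C}, L:{C} ∩→ {C}; cost 0
[col 2] BCHLM: children BHM:{C}, CL:{C} ∩→ {C}; cost 0
[col 2] BCHLMP: children BCHLM:{C}, P:{C} ∩→ {C}; cost 0
[col 3] HM: children H:{C}, M:{T} ∪→ {C,T}; cost 1
[col 3] BHM: children B:{C}, HM:{C,T} ∩→ {C}; cost 0
[col 3] CL: children C:{A}, L:{G} ∪→ {A,G}; cost 1
[col 3] BCHLM: children BHM:{C}, CL:{A,G} ∪→ {A,C,G}; cost 1
[col 3] BCHLMP: children BCHLM:{A,C,G}, P:{C} ∩→ {C}; cost 0
per-site changes: [4, 3, 1, 3]; total = 11

11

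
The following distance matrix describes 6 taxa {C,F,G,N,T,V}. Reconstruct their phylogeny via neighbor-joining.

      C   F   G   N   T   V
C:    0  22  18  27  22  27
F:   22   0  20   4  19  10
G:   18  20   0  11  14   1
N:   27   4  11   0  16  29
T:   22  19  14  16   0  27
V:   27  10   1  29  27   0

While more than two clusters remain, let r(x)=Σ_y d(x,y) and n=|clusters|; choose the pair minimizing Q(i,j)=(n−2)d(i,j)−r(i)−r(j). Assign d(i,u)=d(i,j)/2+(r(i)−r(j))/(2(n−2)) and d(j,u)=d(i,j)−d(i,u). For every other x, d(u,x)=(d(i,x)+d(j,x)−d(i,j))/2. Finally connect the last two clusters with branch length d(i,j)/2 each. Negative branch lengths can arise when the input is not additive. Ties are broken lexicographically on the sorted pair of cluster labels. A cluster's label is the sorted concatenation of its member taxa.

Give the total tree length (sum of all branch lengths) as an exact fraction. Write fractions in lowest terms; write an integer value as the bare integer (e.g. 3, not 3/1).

87/2

iteration 1: select G,V (d=1, Q=-154); attach at lengths (-13/4, 17/4); label the merged cluster GV
  updated: d(C,GV)=22, d(F,GV)=29/2, d(GV,N)=39/2, d(GV,T)=20
iteration 2: select F,N (d=4, Q=-114); attach at lengths (5/6, 19/6); label the merged cluster FN
  updated: d(C,FN)=45/2, d(FN,GV)=15, d(FN,T)=31/2
iteration 3: select C,T (d=22, Q=-80); attach at lengths (53/4, 35/4); label the merged cluster CT
  updated: d(CT,FN)=8, d(CT,GV)=10
iteration 4: select CT,FN (d=8, Q=-33); attach at lengths (3/2, 13/2); label the merged cluster CFNT
  updated: d(CFNT,GV)=17/2
iteration 5: select CFNT,GV (d=17/2); attach at lengths (17/4, 17/4); label the merged cluster CFGNTV
final tree: (((C:53/4,T:35/4):3/2,(F:5/6,N:19/6):13/2):17/4,(G:-13/4,V:17/4):17/4)
total length: 87/2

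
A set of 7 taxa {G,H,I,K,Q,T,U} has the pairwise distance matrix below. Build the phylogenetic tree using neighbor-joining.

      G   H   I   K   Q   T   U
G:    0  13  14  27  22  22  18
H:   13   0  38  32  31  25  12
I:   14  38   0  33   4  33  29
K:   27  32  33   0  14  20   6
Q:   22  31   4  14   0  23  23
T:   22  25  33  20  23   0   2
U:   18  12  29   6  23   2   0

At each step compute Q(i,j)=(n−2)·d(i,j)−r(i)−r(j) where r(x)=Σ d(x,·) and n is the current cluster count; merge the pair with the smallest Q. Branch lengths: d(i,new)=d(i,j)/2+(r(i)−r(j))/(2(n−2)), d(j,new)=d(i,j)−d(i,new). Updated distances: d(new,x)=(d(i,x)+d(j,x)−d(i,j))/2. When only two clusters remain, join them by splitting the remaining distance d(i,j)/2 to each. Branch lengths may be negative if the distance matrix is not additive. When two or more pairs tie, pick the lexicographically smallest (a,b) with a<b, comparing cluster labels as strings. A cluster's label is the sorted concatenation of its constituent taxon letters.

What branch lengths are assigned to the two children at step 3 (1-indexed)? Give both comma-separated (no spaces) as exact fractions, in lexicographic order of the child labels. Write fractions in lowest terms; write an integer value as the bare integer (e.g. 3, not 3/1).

121/24,305/24

iteration 1: select I,Q (d=4, Q=-248); attach at lengths (27/5, -7/5); label the merged cluster IQ
  updated: d(G,IQ)=16, d(H,IQ)=65/2, d(IQ,K)=43/2, d(IQ,T)=26, d(IQ,U)=24
iteration 2: select G,H (d=13, Q=-317/2); attach at lengths (67/16, 141/16); label the merged cluster GH
  updated: d(GH,IQ)=71/4, d(GH,K)=23, d(GH,T)=17, d(GH,U)=17/2
iteration 3: select GH,IQ (d=71/4, Q=-409/4); attach at lengths (121/24, 305/24); label the merged cluster GHIQ
  updated: d(GHIQ,K)=107/8, d(GHIQ,T)=101/8, d(GHIQ,U)=59/8
iteration 4: select GHIQ,K (d=107/8, Q=-46); attach at lengths (83/16, 131/16); label the merged cluster GHIKQ
  updated: d(GHIKQ,T)=77/8, d(GHIKQ,U)=0
iteration 5: select GHIKQ,T (d=77/8, Q=-93/8); attach at lengths (61/16, 93/16); label the merged cluster GHIKQT
  updated: d(GHIKQT,U)=-61/16
iteration 6: select GHIKQT,U (d=-61/16); attach at lengths (-61/32, -61/32); label the merged cluster GHIKQTU
final tree: (((((G:67/16,H:141/16):121/24,(I:27/5,Q:-7/5):305/24):83/16,K:131/16):61/16,T:93/16):-61/32,U:-61/32)
total length: 863/16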